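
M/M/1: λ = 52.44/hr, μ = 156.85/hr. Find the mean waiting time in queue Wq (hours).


ρ = 52.44/156.85 = 0.3343
Wq = ρ/(μ−λ) = 0.3343/(156.85 − 52.44) = 0.3343/104.41 = 0.003202 hr

Final: 0.003202 hr


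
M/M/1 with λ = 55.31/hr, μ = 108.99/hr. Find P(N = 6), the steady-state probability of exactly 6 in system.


ρ = 55.31/108.99 = 0.5075
P_n = (1−ρ)·ρ^n = (1 − 0.5075)·0.5075^6 = 0.4925·0.017081 = 0.008413

Final: 0.008413


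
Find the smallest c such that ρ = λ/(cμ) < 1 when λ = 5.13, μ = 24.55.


Stability requires cμ > λ ⇔ c > λ/μ.
λ/μ = 5.13/24.55 = 0.2090
Minimum integer c = ⌊0.2090⌋ + 1 = 1
Check: 1·24.55 = 24.55 > 5.13, while 0·24.55 = 0.00 ≤ 5.13

Final: 1 servers


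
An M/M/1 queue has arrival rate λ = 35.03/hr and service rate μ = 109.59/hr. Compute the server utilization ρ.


ρ = λ/μ = 35.03/109.59 = 0.3196

Final: 0.3196


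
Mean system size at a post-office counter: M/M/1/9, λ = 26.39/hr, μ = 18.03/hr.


ρ = 26.39/18.03 = 1.4637
L = ρ[1 − (K+1)ρ^K + Kρ^(K+1)] / [(1−ρ)(1−ρ^(K+1))]
Numerator: 1.4637·(1 − 10·30.831381 + 9·45.127018) = 144.653727
Denominator: (-0.4637)·(-44.127018) = 20.460448
L = 144.653727/20.460448 = 7.0699

Final: 7.0699


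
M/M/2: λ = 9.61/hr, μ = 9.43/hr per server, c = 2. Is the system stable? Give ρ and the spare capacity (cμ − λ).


Total capacity cμ = 2·9.43 = 18.86/hr
ρ = λ/(cμ) = 9.61/18.86 = 0.5095
Stable ⇔ ρ < 1: YES
Spare capacity = cμ − λ = 18.86 − 9.61 = 9.25/hr

Final: ρ = 0.5095; stable; margin = 9.25/hr


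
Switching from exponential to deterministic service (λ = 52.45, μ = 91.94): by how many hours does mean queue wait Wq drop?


ρ = 52.45/91.94 = 0.5705
Wq(M/M/1) = ρ/(μ−λ) = 0.5705/39.49 = 0.01445 hr
Wq(M/D/1) = ρ/(2(μ−λ)) = 0.007223 hr
Savings = 0.01445 − 0.007223 = 0.007223 hr

Final: 0.007223 hr


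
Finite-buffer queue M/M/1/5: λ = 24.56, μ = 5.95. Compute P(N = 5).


ρ = λ/μ = 24.56/5.95 = 4.1277
P_K = (1−ρ)ρ^K/(1−ρ^(K+1)) = (-3.1277·1198.276339)/(1 − 4946.162500)
= -3747.886161/-4945.162500 = 0.757889

Final: 0.757889


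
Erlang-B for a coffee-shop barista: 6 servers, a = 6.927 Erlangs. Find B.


B(c,a) = (a^c/c!) / Σ_{k=0}^{c} a^k/k!
a^6/6! = 153.440014
Σ terms (k=0..6): 1.00000 + 6.92700 + 23.99166 + 55.39675 + 95.93333 + 132.90603 + 153.44001 = 469.594791
B = 153.440014/469.594791 = 0.326750

Final: 0.326750


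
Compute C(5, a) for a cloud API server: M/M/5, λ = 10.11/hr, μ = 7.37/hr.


a = λ/μ = 1.3718; ρ = a/5 = 0.2744
P₀ = 0.253407 (from M/M/c formula)
C(c,a) = [a^c/(c!(1−ρ))]·P₀ = [4.85756/(120·0.7256)]·0.253407
= 0.05578·0.253407 = 0.014136

Final: 0.014136


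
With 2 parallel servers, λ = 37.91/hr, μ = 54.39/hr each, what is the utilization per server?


ρ = λ/(cμ) = 37.91/(2·54.39) = 37.91/108.78 = 0.3485

Final: 0.3485


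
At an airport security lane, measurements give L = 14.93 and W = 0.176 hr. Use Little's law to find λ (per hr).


λ = L/W = 14.93/0.176 = 84.8295 /hr

Final: 84.8295 /hr


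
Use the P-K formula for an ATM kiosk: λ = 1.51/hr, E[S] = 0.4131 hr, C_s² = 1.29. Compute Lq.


ρ = λ·E[S] = 1.51·0.4131 = 0.6238
Lq = ρ²(1+C_s²)/(2(1−ρ)) = 0.3891·(1+1.29)/(2·0.3762)
= 0.3891·2.2900/0.7524 = 1.18421

Final: 1.18421


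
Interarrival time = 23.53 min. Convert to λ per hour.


λ = 1/(interarrival time) in consistent units.
1 hour = 60 min, so λ = 60/23.53 = 2.5499 per hour

Final: 2.5499 /hr


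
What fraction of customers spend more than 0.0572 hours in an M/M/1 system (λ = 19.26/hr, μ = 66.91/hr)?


W ~ Exponential(μ−λ) for M/M/1.
μ − λ = 66.91 − 19.26 = 47.6500
P(W > t) = e^{−(μ−λ)t} = e^{−2.7256} = 0.065508

Final: 0.065508


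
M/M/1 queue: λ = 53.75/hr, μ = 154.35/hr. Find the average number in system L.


ρ = λ/μ = 53.75/154.35 = 0.3482
L = ρ/(1−ρ) = 0.3482/(1 − 0.3482) = 0.3482/0.6518 = 0.5343

Final: 0.5343


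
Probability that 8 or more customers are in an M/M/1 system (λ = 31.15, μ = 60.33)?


ρ = 31.15/60.33 = 0.5163
P(N ≥ n) = ρ^n = 0.5163^8 = 0.005051

Final: 0.005051


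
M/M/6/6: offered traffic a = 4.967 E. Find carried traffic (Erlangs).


B(6,4.967) = 0.189365 (Erlang-B)
Carried load = a(1 − B) = 4.967·(1 − 0.189365) = 4.967·0.810635 = 4.0264 E

Final: 4.0264 Erlangs


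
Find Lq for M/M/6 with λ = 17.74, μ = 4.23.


a = λ/μ = 4.1939; ρ = a/6 = 0.6990
P₀ = 0.013318
Lq = P₀·a^c·ρ / (c!·(1−ρ)²) = 0.013318·5441.00956·0.6990/(720·0.09062)
= 0.77632

Final: 0.77632


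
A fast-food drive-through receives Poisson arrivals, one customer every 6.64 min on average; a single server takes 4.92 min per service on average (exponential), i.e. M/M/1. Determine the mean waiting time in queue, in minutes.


λ = 60/6.64 = 9.0361 /hr
μ = 60/4.92 = 12.1951 /hr
ρ = λ/μ = 9.0361/12.1951 = 0.7410
Wq = ρ/(μ−λ) = 0.7410/(12.1951−9.0361) = 0.23456 hr
In minutes: 0.23456·60 = 14.073 min

Final: 14.073 min


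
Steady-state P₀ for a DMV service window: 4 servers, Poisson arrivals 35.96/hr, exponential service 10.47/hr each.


a = λ/μ = 35.96/10.47 = 3.4346; ρ = a/c = 0.8586
Σ_{k=0}^{3} a^k/k! (terms k=0..3) = 1.00000 + 3.43457 + 5.89815 + 6.75255 = 17.08528
Tail: a^4/(4!(1−ρ)) = 139.15282/(24·0.1414) = 41.01717
P₀ = 1/(17.08528 + 41.01717) = 1/58.10245 = 0.017211

Final: 0.017211


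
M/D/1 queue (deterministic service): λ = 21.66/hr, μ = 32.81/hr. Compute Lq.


ρ = 21.66/32.81 = 0.6602
M/D/1: Lq = ρ²/(2(1−ρ)) = 0.4358/(2·0.3398) = 0.64122

Final: 0.64122


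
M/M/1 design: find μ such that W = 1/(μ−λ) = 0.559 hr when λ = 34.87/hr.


W = 1/(μ−λ) ⇒ μ − λ = 1/W = 1/0.559 = 1.7889
μ = λ + 1/W = 34.87 + 1.7889 = 36.6589 per hr

Final: 36.6589 /hr


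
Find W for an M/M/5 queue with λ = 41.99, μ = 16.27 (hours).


a = 2.5808; ρ = 0.5162; P₀ = 0.073547
Lq = P₀·a^c·ρ/(c!(1−ρ)²) = 0.15473
Wq = Lq/λ = 0.15473/41.99 = 0.003685 hr
W = Wq + 1/μ = 0.003685 + 0.06146 = 0.06515 hr

Final: 0.06515 hr


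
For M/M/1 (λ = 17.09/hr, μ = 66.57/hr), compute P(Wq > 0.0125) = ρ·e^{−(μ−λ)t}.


ρ = 17.09/66.57 = 0.2567
P(Wq > t) = ρ·e^{−(μ−λ)t} = 0.2567·e^{−0.6185}
= 0.2567·0.538752 = 0.138310

Final: 0.138310


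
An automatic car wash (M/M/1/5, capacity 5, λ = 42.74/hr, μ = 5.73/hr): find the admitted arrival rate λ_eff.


ρ = 7.4590; P_K = (1−ρ)ρ^5/(1−ρ^6) = 0.865939
λ_eff = λ(1 − P_K) = 42.74·(1 − 0.865939) = 42.74·0.134061 = 5.7298 /hr

Final: 5.7298 /hr


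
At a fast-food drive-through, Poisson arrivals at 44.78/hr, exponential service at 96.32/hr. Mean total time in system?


W = 1/(μ−λ) = 1/(96.32 − 44.78) = 1/51.54 = 0.01940 hr

Final: 0.01940 hr


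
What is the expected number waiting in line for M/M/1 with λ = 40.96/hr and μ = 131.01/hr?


ρ = 40.96/131.01 = 0.3126
Lq = ρ²/(1−ρ) = 0.09775/0.6874 = 0.1422

Final: 0.1422


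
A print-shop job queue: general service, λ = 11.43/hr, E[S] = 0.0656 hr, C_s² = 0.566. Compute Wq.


ρ = λ·E[S] = 11.43·0.0656 = 0.7498
E[S²] = E[S]²(1+C_s²) = 0.0656²·(1+0.566) = 0.006739
Wq = λ·E[S²]/(2(1−ρ)) = 11.43·0.006739/(2·0.2502) = 0.15394 hr

Final: 0.15394 hr


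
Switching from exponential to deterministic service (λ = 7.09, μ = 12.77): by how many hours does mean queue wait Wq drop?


ρ = 7.09/12.77 = 0.5552
Wq(M/M/1) = ρ/(μ−λ) = 0.5552/5.68 = 0.09775 hr
Wq(M/D/1) = ρ/(2(μ−λ)) = 0.04887 hr
Savings = 0.09775 − 0.04887 = 0.04887 hr

Final: 0.04887 hr


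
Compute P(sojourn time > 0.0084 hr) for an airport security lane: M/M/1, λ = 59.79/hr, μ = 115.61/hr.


W ~ Exponential(μ−λ) for M/M/1.
μ − λ = 115.61 − 59.79 = 55.8200
P(W > t) = e^{−(μ−λ)t} = e^{−0.4689} = 0.625698

Final: 0.625698


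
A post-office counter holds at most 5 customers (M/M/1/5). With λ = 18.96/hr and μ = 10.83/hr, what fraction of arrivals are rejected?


ρ = λ/μ = 18.96/10.83 = 1.7507
P_K = (1−ρ)ρ^K/(1−ρ^(K+1)) = (-0.7507·16.445587)/(1 − 28.791166)
= -12.345579/-27.791166 = 0.444227

Final: 0.444227


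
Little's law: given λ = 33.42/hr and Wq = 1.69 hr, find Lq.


Lq = λWq = 33.42·1.69 = 56.4798

Final: 56.4798


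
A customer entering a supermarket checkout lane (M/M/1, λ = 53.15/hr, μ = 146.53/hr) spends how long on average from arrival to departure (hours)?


W = 1/(μ−λ) = 1/(146.53 − 53.15) = 1/93.38 = 0.01071 hr

Final: 0.01071 hr


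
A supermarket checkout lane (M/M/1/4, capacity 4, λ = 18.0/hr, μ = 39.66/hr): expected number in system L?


ρ = 18.0/39.66 = 0.4539
L = ρ[1 − (K+1)ρ^K + Kρ^(K+1)] / [(1−ρ)(1−ρ^(K+1))]
Numerator: 0.4539·(1 − 5·0.042431 + 4·0.019257) = 0.392531
Denominator: (0.5461)·(0.980743) = 0.535625
L = 0.392531/0.535625 = 0.7328

Final: 0.7328


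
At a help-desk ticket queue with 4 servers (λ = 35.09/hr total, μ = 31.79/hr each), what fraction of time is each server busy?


ρ = λ/(cμ) = 35.09/(4·31.79) = 35.09/127.16 = 0.2760

Final: 0.2760


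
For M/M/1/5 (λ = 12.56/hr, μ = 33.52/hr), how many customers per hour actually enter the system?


ρ = 0.3747; P_K = (1−ρ)ρ^5/(1−ρ^6) = 0.004631
λ_eff = λ(1 − P_K) = 12.56·(1 − 0.004631) = 12.56·0.995369 = 12.5018 /hr

Final: 12.5018 /hr


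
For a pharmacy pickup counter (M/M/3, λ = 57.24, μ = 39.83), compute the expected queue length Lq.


a = λ/μ = 1.4371; ρ = a/3 = 0.4790
P₀ = 0.226281
Lq = P₀·a^c·ρ / (c!·(1−ρ)²) = 0.226281·2.96803·0.4790/(6·0.27140)
= 0.19757

Final: 0.19757


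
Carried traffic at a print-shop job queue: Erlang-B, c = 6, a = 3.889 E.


B(6,3.889) = 0.109196 (Erlang-B)
Carried load = a(1 − B) = 3.889·(1 − 0.109196) = 3.889·0.890804 = 3.4643 E

Final: 3.4643 Erlangs


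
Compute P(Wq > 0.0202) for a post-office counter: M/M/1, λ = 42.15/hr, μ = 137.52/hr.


ρ = 42.15/137.52 = 0.3065
P(Wq > t) = ρ·e^{−(μ−λ)t} = 0.3065·e^{−1.9265}
= 0.3065·0.145661 = 0.044645

Final: 0.044645


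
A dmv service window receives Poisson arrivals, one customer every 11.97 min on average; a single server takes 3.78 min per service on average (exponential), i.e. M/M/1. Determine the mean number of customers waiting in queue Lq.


λ = 60/11.97 = 5.0125 /hr
μ = 60/3.78 = 15.8730 /hr
ρ = λ/μ = 5.0125/15.8730 = 0.3158
Lq = ρ²/(1−ρ) = 0.09972/0.6842 = 0.1457

Final: 0.1457


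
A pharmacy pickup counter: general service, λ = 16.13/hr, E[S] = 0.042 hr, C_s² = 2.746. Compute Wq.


ρ = λ·E[S] = 16.13·0.042 = 0.6775
E[S²] = E[S]²(1+C_s²) = 0.042²·(1+2.746) = 0.006608
Wq = λ·E[S²]/(2(1−ρ)) = 16.13·0.006608/(2·0.3225) = 0.16523 hr

Final: 0.16523 hr


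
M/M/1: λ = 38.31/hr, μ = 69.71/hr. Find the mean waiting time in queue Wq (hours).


ρ = 38.31/69.71 = 0.5496
Wq = ρ/(μ−λ) = 0.5496/(69.71 − 38.31) = 0.5496/31.40 = 0.01750 hr

Final: 0.01750 hr


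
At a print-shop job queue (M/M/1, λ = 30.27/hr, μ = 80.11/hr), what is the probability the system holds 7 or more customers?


ρ = 30.27/80.11 = 0.3779
P(N ≥ n) = ρ^n = 0.3779^7 = 0.001100

Final: 0.001100


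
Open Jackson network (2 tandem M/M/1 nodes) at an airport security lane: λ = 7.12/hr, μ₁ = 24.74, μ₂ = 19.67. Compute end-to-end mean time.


Each node sees arrival rate λ = 7.12/hr (tandem ⇒ throughput preserved).
W₁ = 1/(μ₁−λ) = 1/(24.74−7.12) = 0.05675 hr
W₂ = 1/(μ₂−λ) = 1/(19.67−7.12) = 0.07968 hr
W_total = W₁ + W₂ = 0.05675 + 0.07968 = 0.13643 hr

Final: 0.13643 hr


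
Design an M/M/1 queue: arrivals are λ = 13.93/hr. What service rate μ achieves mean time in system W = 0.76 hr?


W = 1/(μ−λ) ⇒ μ − λ = 1/W = 1/0.76 = 1.3158
μ = λ + 1/W = 13.93 + 1.3158 = 15.2458 per hr

Final: 15.2458 /hr


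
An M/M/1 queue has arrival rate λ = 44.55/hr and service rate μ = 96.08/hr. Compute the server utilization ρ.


ρ = λ/μ = 44.55/96.08 = 0.4637

Final: 0.4637


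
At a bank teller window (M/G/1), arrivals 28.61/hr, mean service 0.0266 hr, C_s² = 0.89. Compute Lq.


ρ = λ·E[S] = 28.61·0.0266 = 0.7610
Lq = ρ²(1+C_s²)/(2(1−ρ)) = 0.5792·(1+0.89)/(2·0.2390)
= 0.5792·1.8900/0.4779 = 2.29024

Final: 2.29024


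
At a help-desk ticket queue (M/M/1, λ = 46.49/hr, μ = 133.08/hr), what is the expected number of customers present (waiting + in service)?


ρ = λ/μ = 46.49/133.08 = 0.3493
L = ρ/(1−ρ) = 0.3493/(1 − 0.3493) = 0.3493/0.6507 = 0.5369

Final: 0.5369


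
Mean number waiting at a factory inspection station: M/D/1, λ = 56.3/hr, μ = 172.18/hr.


ρ = 56.3/172.18 = 0.3270
M/D/1: Lq = ρ²/(2(1−ρ)) = 0.1069/(2·0.6730) = 0.07943

Final: 0.07943


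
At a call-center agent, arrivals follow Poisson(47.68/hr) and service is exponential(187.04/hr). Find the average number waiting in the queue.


ρ = 47.68/187.04 = 0.2549
Lq = ρ²/(1−ρ) = 0.06498/0.7451 = 0.08722

Final: 0.08722


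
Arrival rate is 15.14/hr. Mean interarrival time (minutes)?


Mean interarrival time = 1/λ = 1/15.14 hour = 0.06605 hour
In minutes: 0.06605 × 60 = 3.9630 min

Final: 3.9630 min


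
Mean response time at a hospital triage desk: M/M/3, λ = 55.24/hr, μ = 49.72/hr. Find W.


a = 1.1110; ρ = 0.3703; P₀ = 0.323498
Lq = P₀·a^c·ρ/(c!(1−ρ)²) = 0.06907
Wq = Lq/λ = 0.06907/55.24 = 0.001250 hr
W = Wq + 1/μ = 0.001250 + 0.02011 = 0.02136 hr

Final: 0.02136 hr


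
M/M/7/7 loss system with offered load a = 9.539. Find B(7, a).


B(c,a) = (a^c/c!) / Σ_{k=0}^{c} a^k/k!
a^7/7! = 1425.901103
Σ terms (k=0..7): 1.00000 + 9.53900 + 45.49626 + 144.66294 + 344.98495 + 658.16229 + 1046.36835 + 1425.90110 = 3676.114907
B = 1425.901103/3676.114907 = 0.387883

Final: 0.387883


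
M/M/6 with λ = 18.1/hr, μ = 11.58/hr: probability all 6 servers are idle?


a = λ/μ = 18.1/11.58 = 1.5630; ρ = a/c = 0.2605
Σ_{k=0}^{5} a^k/k! (terms k=0..5) = 1.00000 + 1.56304 + 1.22155 + 0.63644 + 0.24870 + 0.07774 = 4.74747
Tail: a^6/(6!(1−ρ)) = 14.58210/(720·0.7395) = 0.02739
P₀ = 1/(4.74747 + 0.02739) = 1/4.77486 = 0.209430

Final: 0.209430


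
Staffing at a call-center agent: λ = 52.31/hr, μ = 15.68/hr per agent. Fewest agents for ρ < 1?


Stability requires cμ > λ ⇔ c > λ/μ.
λ/μ = 52.31/15.68 = 3.3361
Minimum integer c = ⌊3.3361⌋ + 1 = 4
Check: 4·15.68 = 62.72 > 52.31, while 3·15.68 = 47.04 ≤ 52.31

Final: 4 servers


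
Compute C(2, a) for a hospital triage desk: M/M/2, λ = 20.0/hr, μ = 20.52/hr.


a = λ/μ = 0.9747; ρ = a/2 = 0.4873
P₀ = 0.344692 (from M/M/c formula)
C(c,a) = [a^c/(c!(1−ρ))]·P₀ = [0.94996/(2·0.5127)]·0.344692
= 0.92648·0.344692 = 0.319351

Final: 0.319351


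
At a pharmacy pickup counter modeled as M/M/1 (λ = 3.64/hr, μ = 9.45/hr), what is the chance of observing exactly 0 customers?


ρ = 3.64/9.45 = 0.3852
P_n = (1−ρ)·ρ^n = (1 − 0.3852)·0.3852^0 = 0.6148·1.000000 = 0.614815

Final: 0.614815


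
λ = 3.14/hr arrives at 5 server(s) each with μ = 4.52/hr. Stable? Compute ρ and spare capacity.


Total capacity cμ = 5·4.52 = 22.60/hr
ρ = λ/(cμ) = 3.14/22.60 = 0.1389
Stable ⇔ ρ < 1: YES
Spare capacity = cμ − λ = 22.60 − 3.14 = 19.46/hr

Final: ρ = 0.1389; stable; margin = 19.46/hr


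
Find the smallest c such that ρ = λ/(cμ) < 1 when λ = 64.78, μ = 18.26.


Stability requires cμ > λ ⇔ c > λ/μ.
λ/μ = 64.78/18.26 = 3.5476
Minimum integer c = ⌊3.5476⌋ + 1 = 4
Check: 4·18.26 = 73.04 > 64.78, while 3·18.26 = 54.78 ≤ 64.78

Final: 4 servers


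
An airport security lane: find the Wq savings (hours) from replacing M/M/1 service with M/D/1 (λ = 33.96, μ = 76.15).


ρ = 33.96/76.15 = 0.4460
Wq(M/M/1) = ρ/(μ−λ) = 0.4460/42.19 = 0.01057 hr
Wq(M/D/1) = ρ/(2(μ−λ)) = 0.005285 hr
Savings = 0.01057 − 0.005285 = 0.005285 hr

Final: 0.005285 hr


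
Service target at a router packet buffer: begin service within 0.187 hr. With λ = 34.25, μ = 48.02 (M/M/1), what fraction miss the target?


ρ = 34.25/48.02 = 0.7132
P(Wq > t) = ρ·e^{−(μ−λ)t} = 0.7132·e^{−2.5750}
= 0.7132·0.076155 = 0.054317

Final: 0.054317


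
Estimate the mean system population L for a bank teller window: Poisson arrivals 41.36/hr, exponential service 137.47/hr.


ρ = λ/μ = 41.36/137.47 = 0.3009
L = ρ/(1−ρ) = 0.3009/(1 − 0.3009) = 0.3009/0.6991 = 0.4303

Final: 0.4303


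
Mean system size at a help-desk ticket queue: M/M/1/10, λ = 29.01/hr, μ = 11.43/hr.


ρ = 29.01/11.43 = 2.5381
L = ρ[1 − (K+1)ρ^K + Kρ^(K+1)] / [(1−ρ)(1−ρ^(K+1))]
Numerator: 2.5381·(1 − 11·11092.130848 + 10·28152.468582) = 404851.292292
Denominator: (-1.5381)·(-28151.468582) = 43298.584224
L = 404851.292292/43298.584224 = 9.3502

Final: 9.3502


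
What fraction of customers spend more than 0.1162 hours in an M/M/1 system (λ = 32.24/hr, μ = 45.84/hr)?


W ~ Exponential(μ−λ) for M/M/1.
μ − λ = 45.84 − 32.24 = 13.6000
P(W > t) = e^{−(μ−λ)t} = e^{−1.5803} = 0.205909

Final: 0.205909


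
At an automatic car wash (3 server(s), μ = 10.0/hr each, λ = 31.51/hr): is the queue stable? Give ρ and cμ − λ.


Total capacity cμ = 3·10.0 = 30.00/hr
ρ = λ/(cμ) = 31.51/30.00 = 1.0503
Stable ⇔ ρ < 1: NO
Spare capacity = cμ − λ = 30.00 − 31.51 = -1.51/hr

Final: ρ = 1.0503; unstable; margin = -1.51/hr


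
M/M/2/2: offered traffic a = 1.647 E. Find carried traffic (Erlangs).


B(2,1.647) = 0.338796 (Erlang-B)
Carried load = a(1 − B) = 1.647·(1 − 0.338796) = 1.647·0.661204 = 1.0890 E

Final: 1.0890 Erlangs


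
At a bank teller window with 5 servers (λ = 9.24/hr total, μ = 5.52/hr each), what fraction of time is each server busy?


ρ = λ/(cμ) = 9.24/(5·5.52) = 9.24/27.60 = 0.3348

Final: 0.3348


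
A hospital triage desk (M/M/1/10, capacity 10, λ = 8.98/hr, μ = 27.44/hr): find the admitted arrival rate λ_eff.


ρ = 0.3273; P_K = (1−ρ)ρ^10/(1−ρ^11) = 0.000009479
λ_eff = λ(1 − P_K) = 8.98·(1 − 0.000009479) = 8.98·0.999991 = 8.9799 /hr

Final: 8.9799 /hr


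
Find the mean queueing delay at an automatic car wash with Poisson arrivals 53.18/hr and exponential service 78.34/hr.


ρ = 53.18/78.34 = 0.6788
Wq = ρ/(μ−λ) = 0.6788/(78.34 − 53.18) = 0.6788/25.16 = 0.02698 hr

Final: 0.02698 hr


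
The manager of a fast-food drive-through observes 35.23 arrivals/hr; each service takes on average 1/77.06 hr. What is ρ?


ρ = λ/μ = 35.23/77.06 = 0.4572

Final: 0.4572


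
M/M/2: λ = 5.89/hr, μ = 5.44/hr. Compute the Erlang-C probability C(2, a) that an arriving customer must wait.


a = λ/μ = 1.0827; ρ = a/2 = 0.5414
P₀ = 0.297555 (from M/M/c formula)
C(c,a) = [a^c/(c!(1−ρ))]·P₀ = [1.17228/(2·0.4586)]·0.297555
= 1.27800·0.297555 = 0.380276

Final: 0.380276


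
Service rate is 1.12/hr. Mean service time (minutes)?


Mean service time = 1/μ = 1/1.12 hour = 0.89286 hour
In minutes: 0.89286 × 60 = 53.5714 min

Final: 53.5714 min


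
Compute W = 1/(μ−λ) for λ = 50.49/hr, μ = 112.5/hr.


W = 1/(μ−λ) = 1/(112.5 − 50.49) = 1/62.01 = 0.01613 hr

Final: 0.01613 hr


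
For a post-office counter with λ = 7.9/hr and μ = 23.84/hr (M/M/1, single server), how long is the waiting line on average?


ρ = 7.9/23.84 = 0.3314
Lq = ρ²/(1−ρ) = 0.1098/0.6686 = 0.1642

Final: 0.1642


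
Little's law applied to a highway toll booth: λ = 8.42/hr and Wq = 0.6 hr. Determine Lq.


Lq = λWq = 8.42·0.6 = 5.0520

Final: 5.0520


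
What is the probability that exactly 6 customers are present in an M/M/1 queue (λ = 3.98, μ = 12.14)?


ρ = 3.98/12.14 = 0.3278
P_n = (1−ρ)·ρ^n = (1 − 0.3278)·0.3278^6 = 0.6722·0.001242 = 0.0008346

Final: 0.0008346


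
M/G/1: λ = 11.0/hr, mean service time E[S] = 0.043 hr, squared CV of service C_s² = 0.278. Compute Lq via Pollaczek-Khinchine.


ρ = λ·E[S] = 11.0·0.043 = 0.4730
Lq = ρ²(1+C_s²)/(2(1−ρ)) = 0.2237·(1+0.278)/(2·0.5270)
= 0.2237·1.2780/1.0540 = 0.27128

Final: 0.27128


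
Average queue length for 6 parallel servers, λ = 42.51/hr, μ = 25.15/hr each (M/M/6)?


a = λ/μ = 1.6903; ρ = a/6 = 0.2817
P₀ = 0.184375
Lq = P₀·a^c·ρ / (c!·(1−ρ)²) = 0.184375·23.31947·0.2817/(720·0.51594)
= 0.003261

Final: 0.003261


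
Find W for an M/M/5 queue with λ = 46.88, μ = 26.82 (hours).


a = 1.7479; ρ = 0.3496; P₀ = 0.173499
Lq = P₀·a^c·ρ/(c!(1−ρ)²) = 0.01950
Wq = Lq/λ = 0.01950/46.88 = 0.0004159 hr
W = Wq + 1/μ = 0.0004159 + 0.03729 = 0.03770 hr

Final: 0.03770 hr


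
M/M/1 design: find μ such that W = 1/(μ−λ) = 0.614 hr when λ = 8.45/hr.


W = 1/(μ−λ) ⇒ μ − λ = 1/W = 1/0.614 = 1.6287
μ = λ + 1/W = 8.45 + 1.6287 = 10.0787 per hr

Final: 10.0787 /hr


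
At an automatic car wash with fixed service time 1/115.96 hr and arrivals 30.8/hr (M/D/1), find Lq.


ρ = 30.8/115.96 = 0.2656
M/D/1: Lq = ρ²/(2(1−ρ)) = 0.07055/(2·0.7344) = 0.04803

Final: 0.04803


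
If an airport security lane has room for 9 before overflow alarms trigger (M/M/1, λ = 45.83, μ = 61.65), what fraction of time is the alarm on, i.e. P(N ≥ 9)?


ρ = 45.83/61.65 = 0.7434
P(N ≥ n) = ρ^n = 0.7434^9 = 0.069335

Final: 0.069335


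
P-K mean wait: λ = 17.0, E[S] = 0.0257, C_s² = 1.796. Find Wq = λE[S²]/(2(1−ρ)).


ρ = λ·E[S] = 17.0·0.0257 = 0.4369
E[S²] = E[S]²(1+C_s²) = 0.0257²·(1+1.796) = 0.001847
Wq = λ·E[S²]/(2(1−ρ)) = 17.0·0.001847/(2·0.5631) = 0.02788 hr

Final: 0.02788 hr


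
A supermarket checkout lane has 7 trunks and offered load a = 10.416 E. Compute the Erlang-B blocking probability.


B(c,a) = (a^c/c!) / Σ_{k=0}^{c} a^k/k!
a^7/7! = 2639.224062
Σ terms (k=0..7): 1.00000 + 10.41600 + 54.24653 + 188.34395 + 490.44763 + 1021.70051 + 1773.67208 + 2639.22406 = 6179.050764
B = 2639.224062/6179.050764 = 0.427125

Final: 0.427125


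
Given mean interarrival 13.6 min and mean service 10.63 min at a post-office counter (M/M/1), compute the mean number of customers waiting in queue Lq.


λ = 60/13.6 = 4.4118 /hr
μ = 60/10.63 = 5.6444 /hr
ρ = λ/μ = 4.4118/5.6444 = 0.7816
Lq = ρ²/(1−ρ) = 0.6109/0.2184 = 2.7975

Final: 2.7975


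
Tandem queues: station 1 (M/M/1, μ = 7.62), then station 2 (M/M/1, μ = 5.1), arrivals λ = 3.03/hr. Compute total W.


Each node sees arrival rate λ = 3.03/hr (tandem ⇒ throughput preserved).
W₁ = 1/(μ₁−λ) = 1/(7.62−3.03) = 0.21786 hr
W₂ = 1/(μ₂−λ) = 1/(5.1−3.03) = 0.48309 hr
W_total = W₁ + W₂ = 0.21786 + 0.48309 = 0.70096 hr

Final: 0.70096 hr


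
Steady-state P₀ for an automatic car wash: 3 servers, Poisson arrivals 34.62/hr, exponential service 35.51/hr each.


a = λ/μ = 34.62/35.51 = 0.9749; ρ = a/c = 0.3250
Σ_{k=0}^{2} a^k/k! (terms k=0..2) = 1.00000 + 0.97494 + 0.47525 = 2.45019
Tail: a^3/(3!(1−ρ)) = 0.92668/(6·0.6750) = 0.22880
P₀ = 1/(2.45019 + 0.22880) = 1/2.67899 = 0.373275

Final: 0.373275


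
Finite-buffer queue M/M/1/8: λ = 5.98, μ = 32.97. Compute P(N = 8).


ρ = λ/μ = 5.98/32.97 = 0.1814
P_K = (1−ρ)ρ^K/(1−ρ^(K+1)) = (0.8186·0.000001171)/(1 − 0.0000002124)
= 0.0000009588/1.000000 = 0.0000009588

Final: 0.0000009588


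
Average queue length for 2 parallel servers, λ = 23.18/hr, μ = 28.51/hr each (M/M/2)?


a = λ/μ = 0.8130; ρ = a/2 = 0.4065
P₀ = 0.421945
Lq = P₀·a^c·ρ / (c!·(1−ρ)²) = 0.421945·0.66105·0.4065/(2·0.35221)
= 0.16097

Final: 0.16097


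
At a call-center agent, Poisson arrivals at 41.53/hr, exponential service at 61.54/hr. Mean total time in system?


W = 1/(μ−λ) = 1/(61.54 − 41.53) = 1/20.01 = 0.04998 hr

Final: 0.04998 hr


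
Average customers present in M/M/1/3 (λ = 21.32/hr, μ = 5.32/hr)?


ρ = 21.32/5.32 = 4.0075
L = ρ[1 − (K+1)ρ^K + Kρ^(K+1)] / [(1−ρ)(1−ρ^(K+1))]
Numerator: 4.0075·(1 − 4·64.361581 + 3·257.930246) = 2073.267462
Denominator: (-3.0075)·(-256.930246) = 772.722544
L = 2073.267462/772.722544 = 2.6831

Final: 2.6831


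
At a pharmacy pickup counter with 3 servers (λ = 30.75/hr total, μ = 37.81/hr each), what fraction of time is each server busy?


ρ = λ/(cμ) = 30.75/(3·37.81) = 30.75/113.43 = 0.2711

Final: 0.2711


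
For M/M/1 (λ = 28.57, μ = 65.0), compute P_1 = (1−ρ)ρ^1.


ρ = 28.57/65.0 = 0.4395
P_n = (1−ρ)·ρ^n = (1 − 0.4395)·0.4395^1 = 0.5605·0.439538 = 0.246344

Final: 0.246344


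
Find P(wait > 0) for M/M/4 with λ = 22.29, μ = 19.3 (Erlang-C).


a = λ/μ = 1.1549; ρ = a/4 = 0.2887
P₀ = 0.314187 (from M/M/c formula)
C(c,a) = [a^c/(c!(1−ρ))]·P₀ = [1.77914/(24·0.7113)]·0.314187
= 0.10422·0.314187 = 0.032746

Final: 0.032746


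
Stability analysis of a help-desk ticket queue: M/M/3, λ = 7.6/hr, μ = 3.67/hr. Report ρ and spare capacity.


Total capacity cμ = 3·3.67 = 11.01/hr
ρ = λ/(cμ) = 7.6/11.01 = 0.6903
Stable ⇔ ρ < 1: YES
Spare capacity = cμ − λ = 11.01 − 7.6 = 3.41/hr

Final: ρ = 0.6903; stable; margin = 3.41/hr


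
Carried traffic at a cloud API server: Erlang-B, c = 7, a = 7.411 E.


B(7,7.411) = 0.273906 (Erlang-B)
Carried load = a(1 − B) = 7.411·(1 − 0.273906) = 7.411·0.726094 = 5.3811 E

Final: 5.3811 Erlangs


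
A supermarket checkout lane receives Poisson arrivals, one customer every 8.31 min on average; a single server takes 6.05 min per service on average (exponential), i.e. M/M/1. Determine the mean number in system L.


λ = 60/8.31 = 7.2202 /hr
μ = 60/6.05 = 9.9174 /hr
ρ = λ/μ = 7.2202/9.9174 = 0.7280
L = ρ/(1−ρ) = 0.7280/0.2720 = 2.6770

Final: 2.6770


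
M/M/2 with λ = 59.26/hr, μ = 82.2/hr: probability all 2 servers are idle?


a = λ/μ = 59.26/82.2 = 0.7209; ρ = a/c = 0.3605
Σ_{k=0}^{1} a^k/k! (terms k=0..1) = 1.00000 + 0.72092 = 1.72092
Tail: a^2/(2!(1−ρ)) = 0.51973/(2·0.6395) = 0.40633
P₀ = 1/(1.72092 + 0.40633) = 1/2.12726 = 0.470089

Final: 0.470089


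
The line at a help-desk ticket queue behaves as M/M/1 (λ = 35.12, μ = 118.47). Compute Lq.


ρ = 35.12/118.47 = 0.2964
Lq = ρ²/(1−ρ) = 0.08788/0.7036 = 0.1249

Final: 0.1249


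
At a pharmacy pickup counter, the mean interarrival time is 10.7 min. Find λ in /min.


λ = 1/(interarrival time) in consistent units.
1 minute = 1 min, so λ = 1/10.7 = 0.09346 per minute

Final: 0.09346 /min


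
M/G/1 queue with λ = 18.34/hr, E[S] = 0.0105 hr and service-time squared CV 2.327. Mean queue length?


ρ = λ·E[S] = 18.34·0.0105 = 0.1926
Lq = ρ²(1+C_s²)/(2(1−ρ)) = 0.03708·(1+2.327)/(2·0.8074)
= 0.03708·3.3270/1.6149 = 0.07640

Final: 0.07640


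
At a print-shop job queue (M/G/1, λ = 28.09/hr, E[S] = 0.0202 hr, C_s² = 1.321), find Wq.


ρ = λ·E[S] = 28.09·0.0202 = 0.5674
E[S²] = E[S]²(1+C_s²) = 0.0202²·(1+1.321) = 0.0009471
Wq = λ·E[S²]/(2(1−ρ)) = 28.09·0.0009471/(2·0.4326) = 0.03075 hr

Final: 0.03075 hr


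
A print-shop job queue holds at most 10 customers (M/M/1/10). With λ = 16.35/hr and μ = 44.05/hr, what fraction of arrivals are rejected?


ρ = λ/μ = 16.35/44.05 = 0.3712
P_K = (1−ρ)ρ^K/(1−ρ^(K+1)) = (0.6288·0.00004963)/(1 − 0.00001842)
= 0.00003121/0.999982 = 0.00003121

Final: 0.00003121


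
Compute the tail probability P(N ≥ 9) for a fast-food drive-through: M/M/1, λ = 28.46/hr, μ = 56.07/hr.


ρ = 28.46/56.07 = 0.5076
P(N ≥ n) = ρ^n = 0.5076^9 = 0.002236

Final: 0.002236


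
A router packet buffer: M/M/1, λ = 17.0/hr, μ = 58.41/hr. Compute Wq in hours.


ρ = 17.0/58.41 = 0.2910
Wq = ρ/(μ−λ) = 0.2910/(58.41 − 17.0) = 0.2910/41.41 = 0.007028 hr

Final: 0.007028 hr


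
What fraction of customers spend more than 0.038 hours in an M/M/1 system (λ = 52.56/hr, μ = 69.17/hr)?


W ~ Exponential(μ−λ) for M/M/1.
μ − λ = 69.17 − 52.56 = 16.6100
P(W > t) = e^{−(μ−λ)t} = e^{−0.6312} = 0.531964

Final: 0.531964


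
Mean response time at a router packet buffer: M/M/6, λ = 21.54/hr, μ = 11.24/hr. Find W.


a = 1.9164; ρ = 0.3194; P₀ = 0.146972
Lq = P₀·a^c·ρ/(c!(1−ρ)²) = 0.006971
Wq = Lq/λ = 0.006971/21.54 = 0.0003236 hr
W = Wq + 1/μ = 0.0003236 + 0.08897 = 0.08929 hr

Final: 0.08929 hr


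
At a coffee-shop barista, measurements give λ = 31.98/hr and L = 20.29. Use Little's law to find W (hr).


W = L/λ = 20.29/31.98 = 0.6345 hr

Final: 0.6345 hr


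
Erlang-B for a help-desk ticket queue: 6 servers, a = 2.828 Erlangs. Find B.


B(c,a) = (a^c/c!) / Σ_{k=0}^{c} a^k/k!
a^6/6! = 0.710467
Σ terms (k=0..6): 1.00000 + 2.82800 + 3.99879 + 3.76953 + 2.66506 + 1.50736 + 0.71047 = 16.479199
B = 0.710467/16.479199 = 0.043113

Final: 0.043113


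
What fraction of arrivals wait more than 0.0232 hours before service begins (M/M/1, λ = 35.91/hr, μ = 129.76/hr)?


ρ = 35.91/129.76 = 0.2767
P(Wq > t) = ρ·e^{−(μ−λ)t} = 0.2767·e^{−2.1773}
= 0.2767·0.113345 = 0.031367

Final: 0.031367


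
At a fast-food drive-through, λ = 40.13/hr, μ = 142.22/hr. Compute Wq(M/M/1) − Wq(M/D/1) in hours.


ρ = 40.13/142.22 = 0.2822
Wq(M/M/1) = ρ/(μ−λ) = 0.2822/102.09 = 0.002764 hr
Wq(M/D/1) = ρ/(2(μ−λ)) = 0.001382 hr
Savings = 0.002764 − 0.001382 = 0.001382 hr

Final: 0.001382 hr


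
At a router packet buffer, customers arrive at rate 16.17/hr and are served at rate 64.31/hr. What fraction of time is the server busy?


ρ = λ/μ = 16.17/64.31 = 0.2514

Final: 0.2514


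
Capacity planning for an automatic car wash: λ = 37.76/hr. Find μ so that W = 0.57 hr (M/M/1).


W = 1/(μ−λ) ⇒ μ − λ = 1/W = 1/0.57 = 1.7544
μ = λ + 1/W = 37.76 + 1.7544 = 39.5144 per hr

Final: 39.5144 /hr


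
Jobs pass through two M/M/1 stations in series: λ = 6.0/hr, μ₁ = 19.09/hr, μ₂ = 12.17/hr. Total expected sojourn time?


Each node sees arrival rate λ = 6.0/hr (tandem ⇒ throughput preserved).
W₁ = 1/(μ₁−λ) = 1/(19.09−6.0) = 0.07639 hr
W₂ = 1/(μ₂−λ) = 1/(12.17−6.0) = 0.16207 hr
W_total = W₁ + W₂ = 0.07639 + 0.16207 = 0.23847 hr

Final: 0.23847 hr


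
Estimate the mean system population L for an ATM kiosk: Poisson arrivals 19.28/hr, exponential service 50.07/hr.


ρ = λ/μ = 19.28/50.07 = 0.3851
L = ρ/(1−ρ) = 0.3851/(1 − 0.3851) = 0.3851/0.6149 = 0.6262

Final: 0.6262


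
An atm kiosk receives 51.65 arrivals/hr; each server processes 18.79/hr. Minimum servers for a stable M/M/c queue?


Stability requires cμ > λ ⇔ c > λ/μ.
λ/μ = 51.65/18.79 = 2.7488
Minimum integer c = ⌊2.7488⌋ + 1 = 3
Check: 3·18.79 = 56.37 > 51.65, while 2·18.79 = 37.58 ≤ 51.65

Final: 3 servers


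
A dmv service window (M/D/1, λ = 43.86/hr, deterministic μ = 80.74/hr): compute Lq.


ρ = 43.86/80.74 = 0.5432
M/D/1: Lq = ρ²/(2(1−ρ)) = 0.2951/(2·0.4568) = 0.32302

Final: 0.32302


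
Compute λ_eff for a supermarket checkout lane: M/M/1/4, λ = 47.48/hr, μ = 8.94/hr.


ρ = 5.3110; P_K = (1−ρ)ρ^4/(1−ρ^5) = 0.811902
λ_eff = λ(1 − P_K) = 47.48·(1 − 0.811902) = 47.48·0.188098 = 8.9309 /hr

Final: 8.9309 /hr


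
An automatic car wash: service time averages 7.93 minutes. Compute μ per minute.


μ = 1/(service time) in consistent units.
1 minute = 1 min, so μ = 1/7.93 = 0.1261 per minute

Final: 0.1261 /min


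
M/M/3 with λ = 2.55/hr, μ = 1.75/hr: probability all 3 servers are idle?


a = λ/μ = 2.55/1.75 = 1.4571; ρ = a/c = 0.4857
Σ_{k=0}^{2} a^k/k! (terms k=0..2) = 1.00000 + 1.45714 + 1.06163 = 3.51878
Tail: a^3/(3!(1−ρ)) = 3.09390/(6·0.5143) = 1.00265
P₀ = 1/(3.51878 + 1.00265) = 1/4.52143 = 0.221169

Final: 0.221169


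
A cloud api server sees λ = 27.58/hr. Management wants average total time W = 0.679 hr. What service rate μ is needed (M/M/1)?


W = 1/(μ−λ) ⇒ μ − λ = 1/W = 1/0.679 = 1.4728
μ = λ + 1/W = 27.58 + 1.4728 = 29.0528 per hr

Final: 29.0528 /hr


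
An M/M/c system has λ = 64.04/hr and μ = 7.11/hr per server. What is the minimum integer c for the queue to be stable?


Stability requires cμ > λ ⇔ c > λ/μ.
λ/μ = 64.04/7.11 = 9.0070
Minimum integer c = ⌊9.0070⌋ + 1 = 10
Check: 10·7.11 = 71.10 > 64.04, while 9·7.11 = 63.99 ≤ 64.04

Final: 10 servers


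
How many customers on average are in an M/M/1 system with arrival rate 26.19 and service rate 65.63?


ρ = λ/μ = 26.19/65.63 = 0.3991
L = ρ/(1−ρ) = 0.3991/(1 − 0.3991) = 0.3991/0.6009 = 0.6640

Final: 0.6640


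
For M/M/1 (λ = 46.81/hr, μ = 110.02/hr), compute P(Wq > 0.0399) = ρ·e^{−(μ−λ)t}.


ρ = 46.81/110.02 = 0.4255
P(Wq > t) = ρ·e^{−(μ−λ)t} = 0.4255·e^{−2.5221}
= 0.4255·0.080293 = 0.034162

Final: 0.034162


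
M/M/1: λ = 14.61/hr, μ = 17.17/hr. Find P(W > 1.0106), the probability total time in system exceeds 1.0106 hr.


W ~ Exponential(μ−λ) for M/M/1.
μ − λ = 17.17 − 14.61 = 2.5600
P(W > t) = e^{−(μ−λ)t} = e^{−2.5871} = 0.075235

Final: 0.075235


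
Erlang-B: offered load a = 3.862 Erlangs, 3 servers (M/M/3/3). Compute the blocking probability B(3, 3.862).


B(c,a) = (a^c/c!) / Σ_{k=0}^{c} a^k/k!
a^3/3! = 9.600317
Σ terms (k=0..3): 1.00000 + 3.86200 + 7.45752 + 9.60032 = 21.919839
B = 9.600317/21.919839 = 0.437974

Final: 0.437974


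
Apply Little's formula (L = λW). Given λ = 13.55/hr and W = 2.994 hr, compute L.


L = λW = 13.55·2.994 = 40.5687

Final: 40.5687


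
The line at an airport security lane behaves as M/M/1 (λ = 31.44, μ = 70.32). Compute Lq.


ρ = 31.44/70.32 = 0.4471
Lq = ρ²/(1−ρ) = 0.1999/0.5529 = 0.3615

Final: 0.3615


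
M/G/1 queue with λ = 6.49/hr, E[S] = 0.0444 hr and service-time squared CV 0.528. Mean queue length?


ρ = λ·E[S] = 6.49·0.0444 = 0.2882
Lq = ρ²(1+C_s²)/(2(1−ρ)) = 0.08303·(1+0.528)/(2·0.7118)
= 0.08303·1.5280/1.4237 = 0.08912

Final: 0.08912


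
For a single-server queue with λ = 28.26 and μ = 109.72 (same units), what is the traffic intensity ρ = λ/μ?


ρ = λ/μ = 28.26/109.72 = 0.2576

Final: 0.2576


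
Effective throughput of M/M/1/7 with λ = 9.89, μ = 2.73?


ρ = 3.6227; P_K = (1−ρ)ρ^7/(1−ρ^8) = 0.723988
λ_eff = λ(1 − P_K) = 9.89·(1 − 0.723988) = 9.89·0.276012 = 2.7298 /hr

Final: 2.7298 /hr


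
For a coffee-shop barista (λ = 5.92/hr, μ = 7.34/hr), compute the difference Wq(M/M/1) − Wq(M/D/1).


ρ = 5.92/7.34 = 0.8065
Wq(M/M/1) = ρ/(μ−λ) = 0.8065/1.42 = 0.56799 hr
Wq(M/D/1) = ρ/(2(μ−λ)) = 0.28399 hr
Savings = 0.56799 − 0.28399 = 0.28399 hr

Final: 0.28399 hr


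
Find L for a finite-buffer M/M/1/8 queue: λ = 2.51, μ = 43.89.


ρ = 2.51/43.89 = 0.05719
L = ρ[1 − (K+1)ρ^K + Kρ^(K+1)] / [(1−ρ)(1−ρ^(K+1))]
Numerator: 0.05719·(1 − 9·1.144e-10 + 8·6.543e-12) = 0.057188
Denominator: (0.9428)·(1.000000) = 0.942812
L = 0.057188/0.942812 = 0.06066

Final: 0.06066


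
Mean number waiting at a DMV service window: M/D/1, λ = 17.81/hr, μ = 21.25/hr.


ρ = 17.81/21.25 = 0.8381
M/D/1: Lq = ρ²/(2(1−ρ)) = 0.7024/(2·0.1619) = 2.16960

Final: 2.16960


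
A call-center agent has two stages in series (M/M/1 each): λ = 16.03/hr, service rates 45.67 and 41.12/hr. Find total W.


Each node sees arrival rate λ = 16.03/hr (tandem ⇒ throughput preserved).
W₁ = 1/(μ₁−λ) = 1/(45.67−16.03) = 0.03374 hr
W₂ = 1/(μ₂−λ) = 1/(41.12−16.03) = 0.03986 hr
W_total = W₁ + W₂ = 0.03374 + 0.03986 = 0.07359 hr

Final: 0.07359 hr


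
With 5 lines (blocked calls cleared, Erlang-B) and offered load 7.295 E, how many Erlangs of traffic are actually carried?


B(5,7.295) = 0.441705 (Erlang-B)
Carried load = a(1 − B) = 7.295·(1 − 0.441705) = 7.295·0.558295 = 4.0728 E

Final: 4.0728 Erlangs


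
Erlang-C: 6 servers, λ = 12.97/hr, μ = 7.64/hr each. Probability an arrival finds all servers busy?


a = λ/μ = 1.6976; ρ = a/6 = 0.2829
P₀ = 0.183015 (from M/M/c formula)
C(c,a) = [a^c/(c!(1−ρ))]·P₀ = [23.93755/(720·0.7171)]·0.183015
= 0.04637·0.183015 = 0.008486

Final: 0.008486


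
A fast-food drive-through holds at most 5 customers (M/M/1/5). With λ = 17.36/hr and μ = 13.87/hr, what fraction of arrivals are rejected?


ρ = λ/μ = 17.36/13.87 = 1.2516
P_K = (1−ρ)ρ^K/(1−ρ^(K+1)) = (-0.2516·3.071612)/(1 − 3.844497)
= -0.772886/-2.844497 = 0.271713

Final: 0.271713


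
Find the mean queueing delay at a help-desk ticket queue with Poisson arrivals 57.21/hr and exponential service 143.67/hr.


ρ = 57.21/143.67 = 0.3982
Wq = ρ/(μ−λ) = 0.3982/(143.67 − 57.21) = 0.3982/86.46 = 0.004606 hr

Final: 0.004606 hr


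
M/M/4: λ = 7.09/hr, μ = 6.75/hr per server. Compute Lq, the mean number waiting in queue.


a = λ/μ = 1.0504; ρ = a/4 = 0.2626
P₀ = 0.349171
Lq = P₀·a^c·ρ / (c!·(1−ρ)²) = 0.349171·1.21722·0.2626/(24·0.54377)
= 0.008552

Final: 0.008552


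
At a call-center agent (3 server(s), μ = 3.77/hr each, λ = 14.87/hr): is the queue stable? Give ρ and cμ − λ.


Total capacity cμ = 3·3.77 = 11.31/hr
ρ = λ/(cμ) = 14.87/11.31 = 1.3148
Stable ⇔ ρ < 1: NO
Spare capacity = cμ − λ = 11.31 − 14.87 = -3.56/hr

Final: ρ = 1.3148; unstable; margin = -3.56/hr


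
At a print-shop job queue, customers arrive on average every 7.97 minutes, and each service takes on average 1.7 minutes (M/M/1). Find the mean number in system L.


λ = 60/7.97 = 7.5282 /hr
μ = 60/1.7 = 35.2941 /hr
ρ = λ/μ = 7.5282/35.2941 = 0.2133
L = ρ/(1−ρ) = 0.2133/0.7867 = 0.2711

Final: 0.2711


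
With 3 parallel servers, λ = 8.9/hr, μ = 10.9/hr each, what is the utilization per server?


ρ = λ/(cμ) = 8.9/(3·10.9) = 8.9/32.70 = 0.2722

Final: 0.2722


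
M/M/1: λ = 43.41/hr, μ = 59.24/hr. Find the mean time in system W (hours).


W = 1/(μ−λ) = 1/(59.24 − 43.41) = 1/15.83 = 0.06317 hr

Final: 0.06317 hr


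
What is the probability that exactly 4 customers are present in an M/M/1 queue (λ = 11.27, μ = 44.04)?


ρ = 11.27/44.04 = 0.2559
P_n = (1−ρ)·ρ^n = (1 − 0.2559)·0.2559^4 = 0.7441·0.004289 = 0.003191

Final: 0.003191


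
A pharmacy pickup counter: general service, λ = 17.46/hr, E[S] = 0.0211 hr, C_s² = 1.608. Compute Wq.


ρ = λ·E[S] = 17.46·0.0211 = 0.3684
E[S²] = E[S]²(1+C_s²) = 0.0211²·(1+1.608) = 0.001161
Wq = λ·E[S²]/(2(1−ρ)) = 17.46·0.001161/(2·0.6316) = 0.01605 hr

Final: 0.01605 hr


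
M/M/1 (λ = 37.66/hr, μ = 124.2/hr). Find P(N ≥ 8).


ρ = 37.66/124.2 = 0.3032
P(N ≥ n) = ρ^n = 0.3032^8 = 0.00007146

Final: 0.00007146


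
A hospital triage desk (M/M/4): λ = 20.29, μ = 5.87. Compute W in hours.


a = 3.4566; ρ = 0.8641; P₀ = 0.016368
Lq = P₀·a^c·ρ/(c!(1−ρ)²) = 4.55797
Wq = Lq/λ = 4.55797/20.29 = 0.22464 hr
W = Wq + 1/μ = 0.22464 + 0.17036 = 0.39500 hr

Final: 0.39500 hr


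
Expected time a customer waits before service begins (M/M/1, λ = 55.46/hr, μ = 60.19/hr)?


ρ = 55.46/60.19 = 0.9214
Wq = ρ/(μ−λ) = 0.9214/(60.19 − 55.46) = 0.9214/4.73 = 0.1948 hr

Final: 0.1948 hr


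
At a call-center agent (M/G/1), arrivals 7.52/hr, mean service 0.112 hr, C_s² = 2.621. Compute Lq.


ρ = λ·E[S] = 7.52·0.112 = 0.8422
Lq = ρ²(1+C_s²)/(2(1−ρ)) = 0.7094·(1+2.621)/(2·0.1578)
= 0.7094·3.6210/0.3155 = 8.14092

Final: 8.14092


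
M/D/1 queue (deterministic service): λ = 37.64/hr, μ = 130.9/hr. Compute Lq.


ρ = 37.64/130.9 = 0.2875
M/D/1: Lq = ρ²/(2(1−ρ)) = 0.08268/(2·0.7125) = 0.05803

Final: 0.05803
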